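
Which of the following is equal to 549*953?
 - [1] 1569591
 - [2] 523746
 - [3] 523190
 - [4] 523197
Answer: 4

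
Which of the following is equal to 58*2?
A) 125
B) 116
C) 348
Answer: B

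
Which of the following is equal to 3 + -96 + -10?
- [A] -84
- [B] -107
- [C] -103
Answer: C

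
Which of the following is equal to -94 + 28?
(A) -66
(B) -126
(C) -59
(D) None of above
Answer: A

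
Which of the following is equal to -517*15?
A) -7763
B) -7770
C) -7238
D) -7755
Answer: D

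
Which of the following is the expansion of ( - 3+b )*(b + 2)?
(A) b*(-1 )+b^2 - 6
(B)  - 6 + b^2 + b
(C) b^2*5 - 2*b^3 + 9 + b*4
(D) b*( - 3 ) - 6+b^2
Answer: A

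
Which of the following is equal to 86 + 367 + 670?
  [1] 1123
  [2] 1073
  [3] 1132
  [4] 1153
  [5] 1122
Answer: 1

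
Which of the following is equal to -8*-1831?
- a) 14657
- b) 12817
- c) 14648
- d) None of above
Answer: c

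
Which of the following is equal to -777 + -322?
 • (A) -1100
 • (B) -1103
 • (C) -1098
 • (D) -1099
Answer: D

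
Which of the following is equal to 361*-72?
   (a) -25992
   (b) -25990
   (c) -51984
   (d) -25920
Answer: a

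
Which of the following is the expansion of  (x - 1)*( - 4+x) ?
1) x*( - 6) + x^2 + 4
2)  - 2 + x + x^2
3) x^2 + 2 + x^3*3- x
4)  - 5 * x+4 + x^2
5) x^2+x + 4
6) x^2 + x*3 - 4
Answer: 4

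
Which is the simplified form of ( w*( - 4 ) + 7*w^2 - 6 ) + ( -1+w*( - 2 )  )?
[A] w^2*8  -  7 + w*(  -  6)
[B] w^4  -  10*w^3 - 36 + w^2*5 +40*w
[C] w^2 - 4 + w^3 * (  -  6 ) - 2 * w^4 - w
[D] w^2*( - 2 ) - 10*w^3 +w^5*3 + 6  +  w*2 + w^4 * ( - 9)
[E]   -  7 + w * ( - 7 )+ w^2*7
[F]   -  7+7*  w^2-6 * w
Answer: F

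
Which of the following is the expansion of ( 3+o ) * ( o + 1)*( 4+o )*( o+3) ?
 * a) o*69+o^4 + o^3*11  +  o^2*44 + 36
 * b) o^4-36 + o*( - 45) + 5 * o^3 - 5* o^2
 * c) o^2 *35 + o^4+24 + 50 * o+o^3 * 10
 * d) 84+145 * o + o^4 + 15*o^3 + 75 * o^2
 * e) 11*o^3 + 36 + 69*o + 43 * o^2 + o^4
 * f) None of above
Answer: e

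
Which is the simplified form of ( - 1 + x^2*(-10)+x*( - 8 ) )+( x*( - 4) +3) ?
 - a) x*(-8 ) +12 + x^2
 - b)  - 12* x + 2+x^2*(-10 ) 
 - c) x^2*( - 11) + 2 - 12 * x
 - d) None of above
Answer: b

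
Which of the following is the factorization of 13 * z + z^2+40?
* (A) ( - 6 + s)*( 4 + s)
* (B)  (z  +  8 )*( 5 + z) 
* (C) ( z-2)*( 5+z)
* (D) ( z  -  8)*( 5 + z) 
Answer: B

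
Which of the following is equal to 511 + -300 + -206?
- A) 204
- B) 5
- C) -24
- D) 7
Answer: B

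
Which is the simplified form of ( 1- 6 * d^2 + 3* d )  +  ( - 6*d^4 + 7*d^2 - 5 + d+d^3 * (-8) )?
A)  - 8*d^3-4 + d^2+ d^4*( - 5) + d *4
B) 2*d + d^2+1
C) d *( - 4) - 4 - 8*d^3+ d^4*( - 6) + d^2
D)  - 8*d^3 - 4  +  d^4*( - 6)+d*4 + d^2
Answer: D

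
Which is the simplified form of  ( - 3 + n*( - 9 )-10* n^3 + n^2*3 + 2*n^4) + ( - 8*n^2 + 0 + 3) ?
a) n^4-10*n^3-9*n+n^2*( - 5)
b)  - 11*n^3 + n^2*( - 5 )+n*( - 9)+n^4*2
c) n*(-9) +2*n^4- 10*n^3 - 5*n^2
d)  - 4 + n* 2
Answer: c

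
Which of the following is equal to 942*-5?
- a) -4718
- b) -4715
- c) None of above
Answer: c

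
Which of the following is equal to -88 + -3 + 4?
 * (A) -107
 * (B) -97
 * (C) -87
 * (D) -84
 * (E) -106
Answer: C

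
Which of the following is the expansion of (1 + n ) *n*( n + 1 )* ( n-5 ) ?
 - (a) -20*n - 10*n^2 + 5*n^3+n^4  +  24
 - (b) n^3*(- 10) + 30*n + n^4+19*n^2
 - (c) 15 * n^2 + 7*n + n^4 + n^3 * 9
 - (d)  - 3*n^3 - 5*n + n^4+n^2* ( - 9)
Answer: d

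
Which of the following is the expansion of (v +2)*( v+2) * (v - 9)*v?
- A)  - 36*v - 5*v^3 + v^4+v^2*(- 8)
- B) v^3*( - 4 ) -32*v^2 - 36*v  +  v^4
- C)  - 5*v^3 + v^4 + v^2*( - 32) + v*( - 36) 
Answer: C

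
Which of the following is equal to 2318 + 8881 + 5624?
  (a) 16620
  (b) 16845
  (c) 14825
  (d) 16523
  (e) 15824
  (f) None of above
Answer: f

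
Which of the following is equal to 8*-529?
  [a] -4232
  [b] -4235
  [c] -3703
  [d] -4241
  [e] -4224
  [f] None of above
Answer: a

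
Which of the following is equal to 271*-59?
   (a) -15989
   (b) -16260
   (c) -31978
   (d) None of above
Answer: a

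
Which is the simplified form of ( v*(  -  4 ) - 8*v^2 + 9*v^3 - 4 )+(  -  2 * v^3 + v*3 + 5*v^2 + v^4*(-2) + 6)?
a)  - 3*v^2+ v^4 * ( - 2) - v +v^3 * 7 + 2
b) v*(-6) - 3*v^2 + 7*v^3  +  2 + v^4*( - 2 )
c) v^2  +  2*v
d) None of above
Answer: a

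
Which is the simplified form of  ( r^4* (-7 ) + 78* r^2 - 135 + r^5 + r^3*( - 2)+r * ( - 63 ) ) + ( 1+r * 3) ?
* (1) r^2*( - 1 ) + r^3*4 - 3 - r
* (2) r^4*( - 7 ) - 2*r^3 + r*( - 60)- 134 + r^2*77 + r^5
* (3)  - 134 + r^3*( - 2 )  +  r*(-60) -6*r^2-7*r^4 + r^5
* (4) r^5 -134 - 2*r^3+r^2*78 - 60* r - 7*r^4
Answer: 4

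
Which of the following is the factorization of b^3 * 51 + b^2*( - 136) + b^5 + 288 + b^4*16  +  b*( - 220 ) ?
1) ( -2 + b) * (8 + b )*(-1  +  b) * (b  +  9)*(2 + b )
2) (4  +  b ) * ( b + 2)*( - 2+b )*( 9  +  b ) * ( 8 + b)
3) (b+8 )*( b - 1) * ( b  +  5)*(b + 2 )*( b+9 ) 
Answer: 1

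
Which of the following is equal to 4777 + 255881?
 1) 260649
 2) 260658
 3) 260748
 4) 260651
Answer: 2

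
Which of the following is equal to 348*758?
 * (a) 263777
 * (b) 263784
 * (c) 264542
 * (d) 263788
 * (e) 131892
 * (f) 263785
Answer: b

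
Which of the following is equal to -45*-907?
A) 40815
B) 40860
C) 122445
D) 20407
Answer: A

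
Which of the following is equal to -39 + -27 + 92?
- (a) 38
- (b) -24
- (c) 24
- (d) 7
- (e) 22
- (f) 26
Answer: f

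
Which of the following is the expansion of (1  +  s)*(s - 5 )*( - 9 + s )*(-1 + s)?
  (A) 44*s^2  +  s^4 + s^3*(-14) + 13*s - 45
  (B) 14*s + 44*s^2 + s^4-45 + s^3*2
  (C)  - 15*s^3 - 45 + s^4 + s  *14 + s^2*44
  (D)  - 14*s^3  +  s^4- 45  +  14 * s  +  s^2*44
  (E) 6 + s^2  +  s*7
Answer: D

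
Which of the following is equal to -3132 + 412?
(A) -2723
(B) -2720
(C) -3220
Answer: B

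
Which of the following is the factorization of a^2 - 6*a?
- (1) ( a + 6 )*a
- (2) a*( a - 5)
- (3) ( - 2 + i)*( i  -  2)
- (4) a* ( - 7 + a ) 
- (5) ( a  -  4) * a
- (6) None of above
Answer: 6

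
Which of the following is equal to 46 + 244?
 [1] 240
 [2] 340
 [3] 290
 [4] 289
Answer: 3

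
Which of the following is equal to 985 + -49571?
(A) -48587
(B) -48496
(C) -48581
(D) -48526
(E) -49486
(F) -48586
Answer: F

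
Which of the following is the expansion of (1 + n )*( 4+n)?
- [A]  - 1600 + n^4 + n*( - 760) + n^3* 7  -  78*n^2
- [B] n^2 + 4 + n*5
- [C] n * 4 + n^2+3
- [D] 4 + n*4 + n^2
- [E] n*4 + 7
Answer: B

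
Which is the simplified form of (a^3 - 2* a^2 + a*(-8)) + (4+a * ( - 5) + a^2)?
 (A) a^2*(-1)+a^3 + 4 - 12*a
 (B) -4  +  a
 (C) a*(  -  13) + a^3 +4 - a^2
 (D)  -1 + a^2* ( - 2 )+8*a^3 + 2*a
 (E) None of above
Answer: C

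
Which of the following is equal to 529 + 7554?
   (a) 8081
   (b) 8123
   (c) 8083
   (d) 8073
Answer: c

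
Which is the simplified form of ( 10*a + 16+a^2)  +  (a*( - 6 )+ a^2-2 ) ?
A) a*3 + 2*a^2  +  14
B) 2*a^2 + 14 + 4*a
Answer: B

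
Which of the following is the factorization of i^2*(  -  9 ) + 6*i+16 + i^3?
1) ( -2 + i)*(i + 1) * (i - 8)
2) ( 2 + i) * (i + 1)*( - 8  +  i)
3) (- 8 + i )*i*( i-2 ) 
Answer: 1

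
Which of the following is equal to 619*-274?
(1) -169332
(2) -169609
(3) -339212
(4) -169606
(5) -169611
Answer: 4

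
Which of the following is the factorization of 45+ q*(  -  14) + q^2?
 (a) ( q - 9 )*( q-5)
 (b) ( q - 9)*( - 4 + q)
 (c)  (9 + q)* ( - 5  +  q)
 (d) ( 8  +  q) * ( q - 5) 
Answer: a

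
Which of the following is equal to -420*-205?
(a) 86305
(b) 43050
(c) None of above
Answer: c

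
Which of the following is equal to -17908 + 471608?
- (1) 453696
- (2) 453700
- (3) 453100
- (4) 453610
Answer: 2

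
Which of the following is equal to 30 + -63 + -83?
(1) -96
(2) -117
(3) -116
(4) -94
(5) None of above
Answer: 3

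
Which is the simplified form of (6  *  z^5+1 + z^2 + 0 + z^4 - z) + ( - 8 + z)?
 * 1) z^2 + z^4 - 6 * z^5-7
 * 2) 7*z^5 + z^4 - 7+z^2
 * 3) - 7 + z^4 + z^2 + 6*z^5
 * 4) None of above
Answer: 3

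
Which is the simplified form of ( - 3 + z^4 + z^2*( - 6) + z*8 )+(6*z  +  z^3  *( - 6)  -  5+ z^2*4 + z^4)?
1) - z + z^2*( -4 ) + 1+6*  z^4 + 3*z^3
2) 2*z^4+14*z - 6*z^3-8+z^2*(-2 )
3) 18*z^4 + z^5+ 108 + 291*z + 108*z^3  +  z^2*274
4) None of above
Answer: 2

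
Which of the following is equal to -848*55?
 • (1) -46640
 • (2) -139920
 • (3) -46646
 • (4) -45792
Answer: 1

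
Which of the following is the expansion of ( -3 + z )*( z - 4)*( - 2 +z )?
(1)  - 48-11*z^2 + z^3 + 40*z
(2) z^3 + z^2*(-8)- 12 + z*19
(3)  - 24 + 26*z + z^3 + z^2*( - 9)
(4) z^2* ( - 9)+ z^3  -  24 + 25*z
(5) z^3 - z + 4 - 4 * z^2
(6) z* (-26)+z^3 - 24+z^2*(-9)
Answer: 3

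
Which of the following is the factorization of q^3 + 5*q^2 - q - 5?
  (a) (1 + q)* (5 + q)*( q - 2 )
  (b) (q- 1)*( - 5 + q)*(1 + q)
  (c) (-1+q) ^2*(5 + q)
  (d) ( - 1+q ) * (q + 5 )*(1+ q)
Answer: d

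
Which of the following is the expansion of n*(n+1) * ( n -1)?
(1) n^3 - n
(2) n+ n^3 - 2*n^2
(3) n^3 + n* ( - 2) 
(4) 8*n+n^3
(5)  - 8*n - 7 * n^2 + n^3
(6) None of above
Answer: 1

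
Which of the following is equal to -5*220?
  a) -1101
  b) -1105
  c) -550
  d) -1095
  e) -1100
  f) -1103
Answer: e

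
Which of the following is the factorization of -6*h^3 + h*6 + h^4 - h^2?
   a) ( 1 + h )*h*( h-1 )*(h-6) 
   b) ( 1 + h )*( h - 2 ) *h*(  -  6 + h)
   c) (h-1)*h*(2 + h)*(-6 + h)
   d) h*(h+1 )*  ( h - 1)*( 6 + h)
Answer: a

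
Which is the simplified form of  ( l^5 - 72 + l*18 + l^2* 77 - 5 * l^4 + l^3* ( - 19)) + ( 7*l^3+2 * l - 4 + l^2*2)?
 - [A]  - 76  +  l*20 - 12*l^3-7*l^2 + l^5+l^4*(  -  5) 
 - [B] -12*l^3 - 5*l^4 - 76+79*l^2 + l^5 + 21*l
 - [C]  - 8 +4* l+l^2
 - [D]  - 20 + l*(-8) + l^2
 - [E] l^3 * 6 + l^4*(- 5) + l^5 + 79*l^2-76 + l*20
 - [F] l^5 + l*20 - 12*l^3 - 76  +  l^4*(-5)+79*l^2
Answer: F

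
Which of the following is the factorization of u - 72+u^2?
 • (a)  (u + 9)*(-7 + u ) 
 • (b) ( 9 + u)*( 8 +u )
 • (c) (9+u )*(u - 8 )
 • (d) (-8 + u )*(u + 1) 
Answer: c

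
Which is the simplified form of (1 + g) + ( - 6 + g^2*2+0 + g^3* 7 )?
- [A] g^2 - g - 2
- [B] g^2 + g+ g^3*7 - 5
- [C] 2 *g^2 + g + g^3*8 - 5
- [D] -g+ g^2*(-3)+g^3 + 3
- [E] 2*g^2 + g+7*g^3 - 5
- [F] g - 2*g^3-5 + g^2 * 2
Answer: E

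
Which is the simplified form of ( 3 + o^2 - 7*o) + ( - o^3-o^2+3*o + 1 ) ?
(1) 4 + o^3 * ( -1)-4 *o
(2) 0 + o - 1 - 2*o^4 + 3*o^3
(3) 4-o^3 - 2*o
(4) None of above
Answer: 1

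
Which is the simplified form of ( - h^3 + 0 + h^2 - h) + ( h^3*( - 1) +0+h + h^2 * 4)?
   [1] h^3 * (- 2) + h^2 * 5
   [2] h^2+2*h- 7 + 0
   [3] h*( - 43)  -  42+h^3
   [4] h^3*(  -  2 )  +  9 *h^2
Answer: 1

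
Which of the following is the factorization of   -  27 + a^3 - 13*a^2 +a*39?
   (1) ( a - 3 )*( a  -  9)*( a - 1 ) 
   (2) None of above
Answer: 1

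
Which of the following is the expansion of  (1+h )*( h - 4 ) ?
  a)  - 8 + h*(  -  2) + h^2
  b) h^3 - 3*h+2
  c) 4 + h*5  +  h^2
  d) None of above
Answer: d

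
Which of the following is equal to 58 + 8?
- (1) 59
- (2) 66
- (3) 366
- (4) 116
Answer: 2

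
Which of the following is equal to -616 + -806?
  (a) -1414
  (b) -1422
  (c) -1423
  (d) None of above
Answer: b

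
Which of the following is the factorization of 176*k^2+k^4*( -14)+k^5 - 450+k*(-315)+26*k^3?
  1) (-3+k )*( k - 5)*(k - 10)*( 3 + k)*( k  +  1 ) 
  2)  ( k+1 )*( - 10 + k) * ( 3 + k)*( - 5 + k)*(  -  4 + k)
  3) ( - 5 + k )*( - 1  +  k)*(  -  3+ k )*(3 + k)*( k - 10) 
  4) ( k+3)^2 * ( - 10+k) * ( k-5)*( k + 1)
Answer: 1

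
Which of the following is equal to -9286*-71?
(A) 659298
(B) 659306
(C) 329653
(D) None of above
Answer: B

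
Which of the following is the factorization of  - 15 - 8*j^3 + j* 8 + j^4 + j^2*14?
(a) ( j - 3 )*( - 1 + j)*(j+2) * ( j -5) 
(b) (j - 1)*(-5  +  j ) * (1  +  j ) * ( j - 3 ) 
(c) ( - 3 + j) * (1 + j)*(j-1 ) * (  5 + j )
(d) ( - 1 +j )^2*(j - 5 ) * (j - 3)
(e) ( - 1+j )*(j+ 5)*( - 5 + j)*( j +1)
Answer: b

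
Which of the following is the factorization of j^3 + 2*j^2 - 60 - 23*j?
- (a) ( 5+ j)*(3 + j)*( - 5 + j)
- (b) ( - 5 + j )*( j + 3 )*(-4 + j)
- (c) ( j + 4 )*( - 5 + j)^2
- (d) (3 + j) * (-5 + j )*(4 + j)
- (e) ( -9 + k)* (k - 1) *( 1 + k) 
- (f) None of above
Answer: d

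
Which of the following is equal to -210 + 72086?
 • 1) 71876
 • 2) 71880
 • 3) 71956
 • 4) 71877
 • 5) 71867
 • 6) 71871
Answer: 1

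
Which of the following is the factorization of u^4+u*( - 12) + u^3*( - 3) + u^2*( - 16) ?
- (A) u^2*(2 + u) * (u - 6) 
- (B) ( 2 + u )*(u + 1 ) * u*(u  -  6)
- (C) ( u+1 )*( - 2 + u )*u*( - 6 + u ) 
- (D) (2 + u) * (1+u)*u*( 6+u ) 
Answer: B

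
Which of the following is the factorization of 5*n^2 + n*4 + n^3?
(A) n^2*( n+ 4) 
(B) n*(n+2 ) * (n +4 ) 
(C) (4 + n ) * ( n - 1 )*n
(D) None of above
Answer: D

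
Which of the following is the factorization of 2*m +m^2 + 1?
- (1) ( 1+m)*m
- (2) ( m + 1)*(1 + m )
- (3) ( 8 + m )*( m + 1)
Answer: 2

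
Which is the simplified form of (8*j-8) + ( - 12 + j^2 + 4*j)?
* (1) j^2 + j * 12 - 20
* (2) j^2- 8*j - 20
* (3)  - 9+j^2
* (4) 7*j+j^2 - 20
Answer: 1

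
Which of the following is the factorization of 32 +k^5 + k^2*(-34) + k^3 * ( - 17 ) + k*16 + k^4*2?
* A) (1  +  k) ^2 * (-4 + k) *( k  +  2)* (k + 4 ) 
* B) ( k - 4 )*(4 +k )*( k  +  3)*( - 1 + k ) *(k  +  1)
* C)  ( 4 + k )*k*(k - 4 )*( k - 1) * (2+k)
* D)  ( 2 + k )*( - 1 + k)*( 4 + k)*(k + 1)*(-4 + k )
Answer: D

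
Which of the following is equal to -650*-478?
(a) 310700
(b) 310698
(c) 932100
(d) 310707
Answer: a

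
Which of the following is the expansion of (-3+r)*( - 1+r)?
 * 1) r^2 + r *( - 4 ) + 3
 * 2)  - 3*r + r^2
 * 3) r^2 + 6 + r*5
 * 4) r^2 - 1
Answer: 1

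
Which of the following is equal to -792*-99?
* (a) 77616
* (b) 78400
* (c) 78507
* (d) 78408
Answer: d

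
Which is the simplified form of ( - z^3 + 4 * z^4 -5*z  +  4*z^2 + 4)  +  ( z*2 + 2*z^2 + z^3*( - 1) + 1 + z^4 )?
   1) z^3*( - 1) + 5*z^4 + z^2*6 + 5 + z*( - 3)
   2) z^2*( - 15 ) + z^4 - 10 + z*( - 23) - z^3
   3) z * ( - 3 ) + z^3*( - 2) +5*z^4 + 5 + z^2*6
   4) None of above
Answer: 3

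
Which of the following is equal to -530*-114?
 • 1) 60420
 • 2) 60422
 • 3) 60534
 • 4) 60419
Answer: 1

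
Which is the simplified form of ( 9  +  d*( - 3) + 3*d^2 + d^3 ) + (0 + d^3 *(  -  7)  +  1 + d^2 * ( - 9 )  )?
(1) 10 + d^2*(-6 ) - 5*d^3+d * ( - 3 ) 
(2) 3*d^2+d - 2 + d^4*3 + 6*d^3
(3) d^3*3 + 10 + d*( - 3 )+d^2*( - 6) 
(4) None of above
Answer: 4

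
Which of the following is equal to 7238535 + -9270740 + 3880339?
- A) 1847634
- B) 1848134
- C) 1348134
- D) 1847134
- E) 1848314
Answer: B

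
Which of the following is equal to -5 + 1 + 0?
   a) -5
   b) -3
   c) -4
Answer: c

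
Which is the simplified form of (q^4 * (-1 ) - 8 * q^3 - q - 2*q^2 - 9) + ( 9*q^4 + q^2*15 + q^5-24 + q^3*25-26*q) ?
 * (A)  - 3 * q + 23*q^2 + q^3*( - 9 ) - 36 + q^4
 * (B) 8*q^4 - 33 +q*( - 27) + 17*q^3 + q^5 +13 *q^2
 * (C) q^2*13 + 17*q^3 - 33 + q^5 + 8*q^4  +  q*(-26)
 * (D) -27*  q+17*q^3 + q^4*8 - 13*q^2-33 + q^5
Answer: B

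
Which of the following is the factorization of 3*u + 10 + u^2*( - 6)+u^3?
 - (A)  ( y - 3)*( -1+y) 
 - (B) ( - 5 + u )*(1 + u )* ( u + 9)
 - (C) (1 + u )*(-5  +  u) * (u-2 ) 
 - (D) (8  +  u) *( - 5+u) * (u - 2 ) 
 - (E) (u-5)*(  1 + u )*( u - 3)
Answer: C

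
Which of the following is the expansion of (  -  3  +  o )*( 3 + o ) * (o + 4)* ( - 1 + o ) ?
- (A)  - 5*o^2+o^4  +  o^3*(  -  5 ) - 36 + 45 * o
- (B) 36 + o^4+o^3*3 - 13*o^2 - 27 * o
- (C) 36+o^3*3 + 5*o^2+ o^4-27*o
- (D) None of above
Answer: B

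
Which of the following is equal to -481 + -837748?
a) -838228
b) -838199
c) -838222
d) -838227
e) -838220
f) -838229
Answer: f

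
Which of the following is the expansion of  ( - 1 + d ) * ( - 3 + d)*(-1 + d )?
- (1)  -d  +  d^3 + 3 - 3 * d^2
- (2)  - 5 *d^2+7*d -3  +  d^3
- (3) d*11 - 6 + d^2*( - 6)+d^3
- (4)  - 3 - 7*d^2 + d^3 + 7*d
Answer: 2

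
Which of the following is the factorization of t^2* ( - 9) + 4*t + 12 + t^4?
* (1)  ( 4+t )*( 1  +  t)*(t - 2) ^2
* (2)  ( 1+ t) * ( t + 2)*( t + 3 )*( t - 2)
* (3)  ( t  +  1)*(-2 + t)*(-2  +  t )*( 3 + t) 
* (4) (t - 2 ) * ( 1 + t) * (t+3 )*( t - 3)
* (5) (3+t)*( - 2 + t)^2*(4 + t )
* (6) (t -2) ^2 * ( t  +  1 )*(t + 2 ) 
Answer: 3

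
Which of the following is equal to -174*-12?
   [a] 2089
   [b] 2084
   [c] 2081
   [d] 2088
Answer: d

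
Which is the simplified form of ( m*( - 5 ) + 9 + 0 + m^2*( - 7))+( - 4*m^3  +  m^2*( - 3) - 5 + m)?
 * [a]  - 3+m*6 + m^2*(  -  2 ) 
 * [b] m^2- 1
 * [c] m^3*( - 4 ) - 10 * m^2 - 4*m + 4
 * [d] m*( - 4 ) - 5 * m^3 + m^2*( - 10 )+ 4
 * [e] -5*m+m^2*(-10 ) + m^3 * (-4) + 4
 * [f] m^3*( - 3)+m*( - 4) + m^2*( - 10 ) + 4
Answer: c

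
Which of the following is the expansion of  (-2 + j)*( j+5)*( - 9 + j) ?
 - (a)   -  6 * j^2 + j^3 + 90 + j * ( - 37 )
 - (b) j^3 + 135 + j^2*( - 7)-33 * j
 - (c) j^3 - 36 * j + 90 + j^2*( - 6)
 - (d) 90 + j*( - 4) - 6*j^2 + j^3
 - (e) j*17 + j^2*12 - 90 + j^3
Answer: a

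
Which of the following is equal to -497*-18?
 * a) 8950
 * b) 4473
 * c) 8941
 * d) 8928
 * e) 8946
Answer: e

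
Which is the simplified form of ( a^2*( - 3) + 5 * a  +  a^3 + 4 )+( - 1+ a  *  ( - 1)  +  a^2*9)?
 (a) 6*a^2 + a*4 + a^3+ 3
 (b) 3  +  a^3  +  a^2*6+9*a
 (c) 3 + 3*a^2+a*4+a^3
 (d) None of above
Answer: a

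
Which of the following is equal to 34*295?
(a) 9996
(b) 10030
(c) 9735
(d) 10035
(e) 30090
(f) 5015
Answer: b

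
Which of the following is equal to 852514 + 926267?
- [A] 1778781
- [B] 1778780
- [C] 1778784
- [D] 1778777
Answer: A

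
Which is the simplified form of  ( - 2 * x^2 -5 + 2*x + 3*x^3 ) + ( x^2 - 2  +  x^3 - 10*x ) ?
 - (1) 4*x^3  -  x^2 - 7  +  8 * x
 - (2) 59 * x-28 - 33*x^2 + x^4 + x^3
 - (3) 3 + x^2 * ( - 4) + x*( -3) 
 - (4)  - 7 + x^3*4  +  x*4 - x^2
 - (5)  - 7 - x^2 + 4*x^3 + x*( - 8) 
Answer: 5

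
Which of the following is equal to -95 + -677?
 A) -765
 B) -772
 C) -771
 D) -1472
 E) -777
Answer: B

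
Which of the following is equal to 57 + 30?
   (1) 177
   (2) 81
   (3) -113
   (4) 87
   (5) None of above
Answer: 4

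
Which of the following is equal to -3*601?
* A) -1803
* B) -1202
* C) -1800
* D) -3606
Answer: A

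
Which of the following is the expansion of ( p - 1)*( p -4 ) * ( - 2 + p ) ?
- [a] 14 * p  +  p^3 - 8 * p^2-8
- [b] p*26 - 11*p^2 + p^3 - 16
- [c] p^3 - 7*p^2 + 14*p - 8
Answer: c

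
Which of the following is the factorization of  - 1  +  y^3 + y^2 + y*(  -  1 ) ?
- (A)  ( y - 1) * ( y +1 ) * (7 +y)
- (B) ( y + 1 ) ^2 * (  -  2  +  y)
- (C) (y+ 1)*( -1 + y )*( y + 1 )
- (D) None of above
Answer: C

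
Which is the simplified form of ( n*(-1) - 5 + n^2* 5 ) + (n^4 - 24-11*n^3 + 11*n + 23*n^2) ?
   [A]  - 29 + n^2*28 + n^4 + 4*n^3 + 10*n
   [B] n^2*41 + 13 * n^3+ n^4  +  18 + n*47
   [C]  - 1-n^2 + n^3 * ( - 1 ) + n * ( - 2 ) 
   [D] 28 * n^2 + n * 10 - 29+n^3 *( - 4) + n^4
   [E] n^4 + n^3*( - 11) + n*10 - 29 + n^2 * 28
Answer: E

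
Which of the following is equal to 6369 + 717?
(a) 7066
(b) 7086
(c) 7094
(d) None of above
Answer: b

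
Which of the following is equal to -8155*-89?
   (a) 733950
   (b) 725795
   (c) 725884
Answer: b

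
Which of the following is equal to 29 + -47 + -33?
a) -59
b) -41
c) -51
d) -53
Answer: c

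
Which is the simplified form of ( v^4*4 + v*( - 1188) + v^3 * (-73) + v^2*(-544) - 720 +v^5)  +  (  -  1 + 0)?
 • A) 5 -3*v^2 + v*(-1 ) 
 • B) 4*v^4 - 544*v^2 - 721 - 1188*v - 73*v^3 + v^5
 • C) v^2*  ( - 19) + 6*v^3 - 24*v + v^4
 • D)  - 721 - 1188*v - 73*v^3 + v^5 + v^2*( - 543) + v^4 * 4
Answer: B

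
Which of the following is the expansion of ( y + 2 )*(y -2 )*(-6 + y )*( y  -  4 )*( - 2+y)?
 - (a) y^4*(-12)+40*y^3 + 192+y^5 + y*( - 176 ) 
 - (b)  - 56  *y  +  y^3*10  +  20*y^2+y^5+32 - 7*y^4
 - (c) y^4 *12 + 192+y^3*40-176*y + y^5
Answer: a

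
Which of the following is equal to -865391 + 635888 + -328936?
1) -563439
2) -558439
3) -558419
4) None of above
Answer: 2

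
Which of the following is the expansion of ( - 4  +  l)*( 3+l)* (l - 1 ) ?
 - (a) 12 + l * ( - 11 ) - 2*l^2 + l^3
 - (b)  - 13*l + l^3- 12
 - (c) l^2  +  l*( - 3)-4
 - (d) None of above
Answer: a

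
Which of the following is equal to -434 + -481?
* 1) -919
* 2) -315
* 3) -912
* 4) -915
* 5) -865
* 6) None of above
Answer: 4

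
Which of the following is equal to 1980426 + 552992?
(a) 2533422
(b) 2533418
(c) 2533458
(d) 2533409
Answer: b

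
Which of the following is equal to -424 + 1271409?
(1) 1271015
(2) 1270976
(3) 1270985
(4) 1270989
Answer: 3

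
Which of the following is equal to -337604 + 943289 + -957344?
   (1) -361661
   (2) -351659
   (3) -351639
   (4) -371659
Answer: 2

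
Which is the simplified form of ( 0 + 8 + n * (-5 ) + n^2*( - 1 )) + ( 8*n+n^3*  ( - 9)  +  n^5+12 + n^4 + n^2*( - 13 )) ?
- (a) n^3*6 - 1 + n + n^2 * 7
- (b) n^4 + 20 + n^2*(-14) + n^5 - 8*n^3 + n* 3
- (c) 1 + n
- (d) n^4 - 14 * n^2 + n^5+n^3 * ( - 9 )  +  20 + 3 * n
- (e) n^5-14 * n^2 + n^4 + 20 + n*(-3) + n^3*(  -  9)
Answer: d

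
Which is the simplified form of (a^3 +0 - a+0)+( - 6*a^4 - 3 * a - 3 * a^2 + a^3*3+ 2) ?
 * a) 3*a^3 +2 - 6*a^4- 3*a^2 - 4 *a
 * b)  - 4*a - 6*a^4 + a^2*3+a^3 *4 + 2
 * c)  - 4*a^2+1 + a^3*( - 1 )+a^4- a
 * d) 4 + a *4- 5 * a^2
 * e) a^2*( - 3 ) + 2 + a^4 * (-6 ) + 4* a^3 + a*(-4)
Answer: e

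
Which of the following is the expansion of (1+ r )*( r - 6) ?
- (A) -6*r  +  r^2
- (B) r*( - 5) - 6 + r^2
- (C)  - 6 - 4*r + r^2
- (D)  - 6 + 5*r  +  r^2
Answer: B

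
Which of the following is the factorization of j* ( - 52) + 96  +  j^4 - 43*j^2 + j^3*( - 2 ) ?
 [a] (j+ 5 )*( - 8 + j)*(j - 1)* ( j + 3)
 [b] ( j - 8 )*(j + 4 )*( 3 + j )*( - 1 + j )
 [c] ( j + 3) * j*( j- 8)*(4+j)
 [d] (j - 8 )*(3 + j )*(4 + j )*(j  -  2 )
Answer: b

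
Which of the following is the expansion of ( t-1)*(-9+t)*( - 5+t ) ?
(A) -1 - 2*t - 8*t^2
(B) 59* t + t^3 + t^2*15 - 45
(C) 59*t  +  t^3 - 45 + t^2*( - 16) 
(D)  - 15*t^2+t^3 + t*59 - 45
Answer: D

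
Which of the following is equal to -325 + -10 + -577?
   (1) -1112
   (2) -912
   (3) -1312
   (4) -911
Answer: 2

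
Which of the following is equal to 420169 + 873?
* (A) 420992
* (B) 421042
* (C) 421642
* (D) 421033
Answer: B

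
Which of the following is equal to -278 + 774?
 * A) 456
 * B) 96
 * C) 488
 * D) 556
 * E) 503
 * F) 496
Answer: F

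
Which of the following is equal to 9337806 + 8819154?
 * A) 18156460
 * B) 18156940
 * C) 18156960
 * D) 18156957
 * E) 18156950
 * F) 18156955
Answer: C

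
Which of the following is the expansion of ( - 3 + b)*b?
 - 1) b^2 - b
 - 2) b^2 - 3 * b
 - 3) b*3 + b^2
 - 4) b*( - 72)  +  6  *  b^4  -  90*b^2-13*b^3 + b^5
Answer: 2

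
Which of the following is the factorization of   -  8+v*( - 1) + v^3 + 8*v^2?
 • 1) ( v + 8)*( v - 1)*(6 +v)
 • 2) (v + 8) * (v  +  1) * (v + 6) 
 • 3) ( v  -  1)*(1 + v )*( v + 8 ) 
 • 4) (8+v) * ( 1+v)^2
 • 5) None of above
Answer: 3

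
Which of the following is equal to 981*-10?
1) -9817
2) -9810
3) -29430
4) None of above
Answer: 2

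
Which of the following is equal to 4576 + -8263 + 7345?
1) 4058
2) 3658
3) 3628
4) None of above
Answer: 2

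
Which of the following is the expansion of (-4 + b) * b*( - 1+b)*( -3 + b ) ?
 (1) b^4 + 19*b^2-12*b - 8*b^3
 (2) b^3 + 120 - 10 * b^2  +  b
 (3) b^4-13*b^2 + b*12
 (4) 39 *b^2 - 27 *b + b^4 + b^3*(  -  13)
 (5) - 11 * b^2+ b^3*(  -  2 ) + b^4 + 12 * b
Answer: 1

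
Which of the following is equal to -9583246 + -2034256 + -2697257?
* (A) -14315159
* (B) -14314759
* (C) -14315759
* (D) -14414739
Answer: B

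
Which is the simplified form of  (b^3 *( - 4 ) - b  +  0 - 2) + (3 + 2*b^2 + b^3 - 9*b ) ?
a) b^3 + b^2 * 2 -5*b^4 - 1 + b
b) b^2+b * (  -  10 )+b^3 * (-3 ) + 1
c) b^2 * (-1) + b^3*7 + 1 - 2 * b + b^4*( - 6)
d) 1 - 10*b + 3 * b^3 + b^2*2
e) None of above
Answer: e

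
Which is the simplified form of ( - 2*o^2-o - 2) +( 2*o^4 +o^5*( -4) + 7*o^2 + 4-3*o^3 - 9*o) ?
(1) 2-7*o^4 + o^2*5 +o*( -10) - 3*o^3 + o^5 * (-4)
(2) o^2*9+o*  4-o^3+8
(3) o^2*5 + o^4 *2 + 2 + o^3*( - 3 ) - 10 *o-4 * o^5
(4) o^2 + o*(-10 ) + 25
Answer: 3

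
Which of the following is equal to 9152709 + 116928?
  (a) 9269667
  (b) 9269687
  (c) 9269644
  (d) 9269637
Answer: d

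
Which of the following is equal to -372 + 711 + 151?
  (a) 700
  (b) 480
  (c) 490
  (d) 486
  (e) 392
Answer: c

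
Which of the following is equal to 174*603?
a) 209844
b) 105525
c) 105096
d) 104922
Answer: d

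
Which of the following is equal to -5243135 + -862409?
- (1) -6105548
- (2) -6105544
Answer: 2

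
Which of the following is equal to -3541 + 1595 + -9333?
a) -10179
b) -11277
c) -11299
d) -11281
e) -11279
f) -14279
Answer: e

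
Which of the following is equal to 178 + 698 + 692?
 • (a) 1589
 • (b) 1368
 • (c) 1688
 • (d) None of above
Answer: d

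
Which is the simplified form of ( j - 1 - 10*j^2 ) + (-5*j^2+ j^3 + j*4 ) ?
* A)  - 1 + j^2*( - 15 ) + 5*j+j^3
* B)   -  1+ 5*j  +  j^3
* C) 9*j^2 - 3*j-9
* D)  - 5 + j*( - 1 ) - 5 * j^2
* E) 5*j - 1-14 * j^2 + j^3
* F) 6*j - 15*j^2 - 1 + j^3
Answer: A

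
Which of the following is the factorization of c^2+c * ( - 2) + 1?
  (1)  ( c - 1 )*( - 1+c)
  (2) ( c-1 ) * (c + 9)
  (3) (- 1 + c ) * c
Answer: 1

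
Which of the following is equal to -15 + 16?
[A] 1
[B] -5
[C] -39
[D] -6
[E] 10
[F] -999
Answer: A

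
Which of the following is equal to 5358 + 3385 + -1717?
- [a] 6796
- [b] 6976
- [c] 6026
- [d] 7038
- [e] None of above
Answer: e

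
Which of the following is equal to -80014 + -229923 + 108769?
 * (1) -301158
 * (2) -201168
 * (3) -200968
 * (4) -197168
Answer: 2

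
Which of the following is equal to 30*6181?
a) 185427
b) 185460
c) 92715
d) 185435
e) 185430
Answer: e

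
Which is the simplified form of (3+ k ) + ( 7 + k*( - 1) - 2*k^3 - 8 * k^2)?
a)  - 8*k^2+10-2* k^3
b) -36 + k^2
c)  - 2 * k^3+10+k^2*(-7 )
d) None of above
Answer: a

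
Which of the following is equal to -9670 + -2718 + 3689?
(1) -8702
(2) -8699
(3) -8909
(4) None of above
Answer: 2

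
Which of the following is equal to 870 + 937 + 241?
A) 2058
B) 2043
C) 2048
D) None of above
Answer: C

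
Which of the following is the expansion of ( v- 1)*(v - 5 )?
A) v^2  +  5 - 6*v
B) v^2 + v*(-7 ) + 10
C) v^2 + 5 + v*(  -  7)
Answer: A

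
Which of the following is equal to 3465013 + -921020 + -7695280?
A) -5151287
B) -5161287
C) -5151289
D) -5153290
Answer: A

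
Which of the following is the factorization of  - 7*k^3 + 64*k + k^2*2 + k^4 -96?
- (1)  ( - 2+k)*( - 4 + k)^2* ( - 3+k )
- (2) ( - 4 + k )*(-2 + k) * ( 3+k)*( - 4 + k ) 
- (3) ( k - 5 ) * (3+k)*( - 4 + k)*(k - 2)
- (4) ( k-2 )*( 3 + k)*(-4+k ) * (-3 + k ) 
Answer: 2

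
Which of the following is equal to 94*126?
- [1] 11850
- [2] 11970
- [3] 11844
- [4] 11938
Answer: 3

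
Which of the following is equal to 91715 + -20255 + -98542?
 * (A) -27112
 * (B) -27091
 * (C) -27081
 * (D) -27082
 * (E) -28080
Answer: D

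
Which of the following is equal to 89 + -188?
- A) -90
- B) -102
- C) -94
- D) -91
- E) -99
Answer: E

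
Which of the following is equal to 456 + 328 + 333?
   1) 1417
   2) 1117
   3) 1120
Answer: 2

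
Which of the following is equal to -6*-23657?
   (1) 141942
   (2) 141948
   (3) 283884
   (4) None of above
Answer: 1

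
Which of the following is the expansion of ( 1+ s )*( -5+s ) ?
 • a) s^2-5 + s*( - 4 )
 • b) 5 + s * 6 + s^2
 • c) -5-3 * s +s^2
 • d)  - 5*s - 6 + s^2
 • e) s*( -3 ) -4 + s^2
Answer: a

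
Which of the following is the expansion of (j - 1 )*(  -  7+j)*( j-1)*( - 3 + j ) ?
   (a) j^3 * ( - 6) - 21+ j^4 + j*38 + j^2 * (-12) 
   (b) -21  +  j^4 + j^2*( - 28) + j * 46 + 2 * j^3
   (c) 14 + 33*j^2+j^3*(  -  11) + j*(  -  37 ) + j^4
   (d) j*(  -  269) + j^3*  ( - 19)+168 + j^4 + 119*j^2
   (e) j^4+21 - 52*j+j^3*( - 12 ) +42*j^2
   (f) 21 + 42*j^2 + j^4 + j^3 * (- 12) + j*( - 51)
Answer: e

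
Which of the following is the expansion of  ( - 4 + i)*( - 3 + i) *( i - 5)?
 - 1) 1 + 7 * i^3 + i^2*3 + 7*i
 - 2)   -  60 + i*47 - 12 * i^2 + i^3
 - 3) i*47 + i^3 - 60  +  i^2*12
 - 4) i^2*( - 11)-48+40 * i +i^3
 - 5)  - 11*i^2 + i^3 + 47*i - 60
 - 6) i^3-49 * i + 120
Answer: 2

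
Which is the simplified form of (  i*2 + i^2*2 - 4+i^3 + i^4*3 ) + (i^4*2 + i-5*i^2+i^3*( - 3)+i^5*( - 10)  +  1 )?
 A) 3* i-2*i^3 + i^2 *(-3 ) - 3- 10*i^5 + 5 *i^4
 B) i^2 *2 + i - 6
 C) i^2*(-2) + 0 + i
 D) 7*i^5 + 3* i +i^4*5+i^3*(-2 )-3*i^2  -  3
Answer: A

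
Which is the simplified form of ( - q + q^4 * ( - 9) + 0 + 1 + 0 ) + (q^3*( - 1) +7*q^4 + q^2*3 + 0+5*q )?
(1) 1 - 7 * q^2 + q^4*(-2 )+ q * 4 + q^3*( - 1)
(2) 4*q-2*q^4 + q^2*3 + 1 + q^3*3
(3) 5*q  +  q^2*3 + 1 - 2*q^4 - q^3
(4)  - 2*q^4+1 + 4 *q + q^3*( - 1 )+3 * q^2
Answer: 4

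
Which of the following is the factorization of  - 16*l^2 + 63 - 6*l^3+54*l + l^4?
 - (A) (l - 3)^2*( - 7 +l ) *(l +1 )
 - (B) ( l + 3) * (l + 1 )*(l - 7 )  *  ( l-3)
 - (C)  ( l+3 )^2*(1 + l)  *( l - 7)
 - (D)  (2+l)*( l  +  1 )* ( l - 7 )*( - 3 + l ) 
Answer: B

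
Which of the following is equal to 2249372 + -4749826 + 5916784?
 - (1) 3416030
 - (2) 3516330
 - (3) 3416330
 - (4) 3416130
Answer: 3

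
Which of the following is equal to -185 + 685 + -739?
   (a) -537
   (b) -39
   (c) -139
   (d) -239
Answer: d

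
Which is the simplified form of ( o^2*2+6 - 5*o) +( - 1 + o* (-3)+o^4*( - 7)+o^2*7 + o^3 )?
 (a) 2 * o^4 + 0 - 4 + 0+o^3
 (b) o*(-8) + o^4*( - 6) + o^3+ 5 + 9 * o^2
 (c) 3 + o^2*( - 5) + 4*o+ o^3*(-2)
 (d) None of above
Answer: d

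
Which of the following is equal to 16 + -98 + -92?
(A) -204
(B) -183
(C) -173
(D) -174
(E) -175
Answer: D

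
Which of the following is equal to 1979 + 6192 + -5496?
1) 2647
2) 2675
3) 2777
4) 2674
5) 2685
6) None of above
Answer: 2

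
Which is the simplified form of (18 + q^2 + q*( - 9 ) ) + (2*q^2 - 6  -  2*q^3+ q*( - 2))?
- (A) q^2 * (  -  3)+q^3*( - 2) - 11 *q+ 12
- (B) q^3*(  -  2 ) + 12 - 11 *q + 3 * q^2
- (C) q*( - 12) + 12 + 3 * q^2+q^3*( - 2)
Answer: B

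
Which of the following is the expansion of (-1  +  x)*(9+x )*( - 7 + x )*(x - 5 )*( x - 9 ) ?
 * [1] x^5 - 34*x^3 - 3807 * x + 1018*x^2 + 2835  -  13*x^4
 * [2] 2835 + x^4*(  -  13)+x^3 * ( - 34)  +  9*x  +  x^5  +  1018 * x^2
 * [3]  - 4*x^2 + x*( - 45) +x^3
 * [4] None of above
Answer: 1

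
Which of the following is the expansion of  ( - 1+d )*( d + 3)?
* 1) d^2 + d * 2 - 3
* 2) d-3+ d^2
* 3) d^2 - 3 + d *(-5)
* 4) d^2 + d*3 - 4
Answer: 1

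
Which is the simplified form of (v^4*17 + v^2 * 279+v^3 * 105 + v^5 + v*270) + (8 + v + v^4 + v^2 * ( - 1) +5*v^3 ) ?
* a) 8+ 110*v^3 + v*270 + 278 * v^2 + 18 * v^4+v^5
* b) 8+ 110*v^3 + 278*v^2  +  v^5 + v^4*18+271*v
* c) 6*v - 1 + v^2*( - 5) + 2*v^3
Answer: b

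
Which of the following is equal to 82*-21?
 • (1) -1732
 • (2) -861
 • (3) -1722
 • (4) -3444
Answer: 3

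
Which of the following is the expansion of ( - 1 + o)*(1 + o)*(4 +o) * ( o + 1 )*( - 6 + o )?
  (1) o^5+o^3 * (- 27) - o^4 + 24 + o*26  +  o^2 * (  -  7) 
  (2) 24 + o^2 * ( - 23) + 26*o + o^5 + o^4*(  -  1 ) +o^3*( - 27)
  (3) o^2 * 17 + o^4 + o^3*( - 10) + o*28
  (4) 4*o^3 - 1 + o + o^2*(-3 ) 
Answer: 2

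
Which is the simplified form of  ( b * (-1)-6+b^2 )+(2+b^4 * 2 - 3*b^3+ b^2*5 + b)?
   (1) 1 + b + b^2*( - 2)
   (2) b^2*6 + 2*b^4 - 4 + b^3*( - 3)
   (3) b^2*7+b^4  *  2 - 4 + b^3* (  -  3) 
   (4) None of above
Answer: 2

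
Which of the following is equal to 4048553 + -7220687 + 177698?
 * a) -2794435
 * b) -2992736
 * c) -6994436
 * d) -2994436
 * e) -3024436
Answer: d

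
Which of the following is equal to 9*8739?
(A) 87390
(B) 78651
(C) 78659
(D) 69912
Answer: B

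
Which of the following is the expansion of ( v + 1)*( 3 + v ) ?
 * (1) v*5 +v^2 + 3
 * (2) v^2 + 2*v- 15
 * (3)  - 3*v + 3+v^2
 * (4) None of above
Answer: 4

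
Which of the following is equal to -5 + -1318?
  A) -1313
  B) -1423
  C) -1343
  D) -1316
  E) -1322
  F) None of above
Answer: F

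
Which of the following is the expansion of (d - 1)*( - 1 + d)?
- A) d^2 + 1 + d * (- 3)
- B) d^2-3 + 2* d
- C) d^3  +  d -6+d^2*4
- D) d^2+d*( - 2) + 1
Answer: D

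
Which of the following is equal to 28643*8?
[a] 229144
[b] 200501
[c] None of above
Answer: a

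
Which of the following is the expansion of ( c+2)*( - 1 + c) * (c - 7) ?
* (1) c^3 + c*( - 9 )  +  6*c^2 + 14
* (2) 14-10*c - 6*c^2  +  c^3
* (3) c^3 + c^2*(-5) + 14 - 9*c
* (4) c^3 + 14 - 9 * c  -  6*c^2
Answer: 4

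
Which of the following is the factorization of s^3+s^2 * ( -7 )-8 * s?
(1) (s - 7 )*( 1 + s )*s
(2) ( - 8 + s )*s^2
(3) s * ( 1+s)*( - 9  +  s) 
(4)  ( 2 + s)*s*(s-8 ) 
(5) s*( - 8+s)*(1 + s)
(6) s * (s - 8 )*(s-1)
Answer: 5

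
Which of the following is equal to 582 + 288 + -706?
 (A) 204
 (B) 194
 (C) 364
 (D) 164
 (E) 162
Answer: D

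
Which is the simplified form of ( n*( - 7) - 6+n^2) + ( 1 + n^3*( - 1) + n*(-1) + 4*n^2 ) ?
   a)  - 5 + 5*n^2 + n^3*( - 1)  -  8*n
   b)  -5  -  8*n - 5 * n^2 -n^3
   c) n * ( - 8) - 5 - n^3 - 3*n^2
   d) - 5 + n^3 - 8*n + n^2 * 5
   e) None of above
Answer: a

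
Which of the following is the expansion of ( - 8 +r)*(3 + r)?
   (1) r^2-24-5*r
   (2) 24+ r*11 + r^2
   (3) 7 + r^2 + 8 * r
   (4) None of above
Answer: 1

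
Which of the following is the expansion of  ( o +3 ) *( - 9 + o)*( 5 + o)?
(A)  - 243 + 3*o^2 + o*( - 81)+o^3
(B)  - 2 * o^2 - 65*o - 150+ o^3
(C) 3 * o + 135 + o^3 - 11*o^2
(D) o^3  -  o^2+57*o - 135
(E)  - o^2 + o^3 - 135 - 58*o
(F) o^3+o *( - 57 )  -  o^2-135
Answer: F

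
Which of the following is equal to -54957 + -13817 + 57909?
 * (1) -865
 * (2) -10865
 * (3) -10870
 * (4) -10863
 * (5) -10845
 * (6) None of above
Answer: 2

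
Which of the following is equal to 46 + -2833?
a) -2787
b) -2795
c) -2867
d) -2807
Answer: a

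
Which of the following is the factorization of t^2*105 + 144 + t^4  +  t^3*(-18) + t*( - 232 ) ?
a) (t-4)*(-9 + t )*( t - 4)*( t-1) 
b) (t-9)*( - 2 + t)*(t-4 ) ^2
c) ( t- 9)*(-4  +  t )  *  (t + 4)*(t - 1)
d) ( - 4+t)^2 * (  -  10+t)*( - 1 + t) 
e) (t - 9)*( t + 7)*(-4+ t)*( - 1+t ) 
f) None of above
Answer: a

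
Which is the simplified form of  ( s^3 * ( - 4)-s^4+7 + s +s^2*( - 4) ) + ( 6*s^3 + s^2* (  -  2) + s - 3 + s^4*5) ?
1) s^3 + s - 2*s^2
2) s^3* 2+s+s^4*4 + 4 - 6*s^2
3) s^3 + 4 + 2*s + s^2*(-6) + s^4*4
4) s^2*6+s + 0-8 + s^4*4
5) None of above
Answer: 5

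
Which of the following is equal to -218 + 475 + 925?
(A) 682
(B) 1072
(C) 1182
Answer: C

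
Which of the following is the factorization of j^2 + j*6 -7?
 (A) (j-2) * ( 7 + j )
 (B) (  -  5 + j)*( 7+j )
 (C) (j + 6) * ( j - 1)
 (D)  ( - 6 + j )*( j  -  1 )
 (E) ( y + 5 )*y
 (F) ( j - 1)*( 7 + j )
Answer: F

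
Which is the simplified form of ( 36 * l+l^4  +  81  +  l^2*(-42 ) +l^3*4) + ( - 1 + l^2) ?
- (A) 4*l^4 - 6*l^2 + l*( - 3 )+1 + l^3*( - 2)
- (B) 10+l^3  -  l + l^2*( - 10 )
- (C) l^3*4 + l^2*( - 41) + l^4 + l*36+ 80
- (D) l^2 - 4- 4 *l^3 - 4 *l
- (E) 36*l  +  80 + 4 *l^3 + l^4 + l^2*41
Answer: C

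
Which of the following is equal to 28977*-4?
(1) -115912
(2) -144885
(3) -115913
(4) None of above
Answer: 4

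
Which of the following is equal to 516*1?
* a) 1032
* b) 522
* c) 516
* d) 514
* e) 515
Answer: c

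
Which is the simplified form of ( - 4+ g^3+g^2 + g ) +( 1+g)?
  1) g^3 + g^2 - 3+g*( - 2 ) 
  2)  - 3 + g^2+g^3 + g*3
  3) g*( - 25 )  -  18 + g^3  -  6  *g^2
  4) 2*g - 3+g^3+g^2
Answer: 4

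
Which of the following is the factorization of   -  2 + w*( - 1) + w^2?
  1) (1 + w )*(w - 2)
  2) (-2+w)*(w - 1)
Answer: 1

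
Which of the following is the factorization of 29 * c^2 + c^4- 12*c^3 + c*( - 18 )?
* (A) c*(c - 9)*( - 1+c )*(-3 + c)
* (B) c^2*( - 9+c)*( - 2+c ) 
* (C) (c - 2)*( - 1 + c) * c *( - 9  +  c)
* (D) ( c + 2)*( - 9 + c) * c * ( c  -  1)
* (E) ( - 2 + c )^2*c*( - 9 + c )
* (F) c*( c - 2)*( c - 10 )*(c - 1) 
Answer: C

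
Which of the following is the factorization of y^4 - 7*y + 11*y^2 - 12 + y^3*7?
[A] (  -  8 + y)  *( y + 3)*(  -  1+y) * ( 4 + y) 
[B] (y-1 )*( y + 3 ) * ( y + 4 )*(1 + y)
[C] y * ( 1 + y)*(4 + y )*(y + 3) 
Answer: B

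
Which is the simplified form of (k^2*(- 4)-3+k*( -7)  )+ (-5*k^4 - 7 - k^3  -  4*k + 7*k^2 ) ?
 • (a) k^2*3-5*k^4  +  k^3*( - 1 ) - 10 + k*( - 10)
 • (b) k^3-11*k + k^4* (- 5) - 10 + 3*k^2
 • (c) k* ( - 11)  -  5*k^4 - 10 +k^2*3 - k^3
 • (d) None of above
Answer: c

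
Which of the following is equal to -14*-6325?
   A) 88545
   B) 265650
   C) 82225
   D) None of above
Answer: D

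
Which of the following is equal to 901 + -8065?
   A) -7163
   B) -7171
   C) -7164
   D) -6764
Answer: C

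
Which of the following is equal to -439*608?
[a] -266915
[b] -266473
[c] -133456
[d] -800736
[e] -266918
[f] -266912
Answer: f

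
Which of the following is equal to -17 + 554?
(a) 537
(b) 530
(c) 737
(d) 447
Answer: a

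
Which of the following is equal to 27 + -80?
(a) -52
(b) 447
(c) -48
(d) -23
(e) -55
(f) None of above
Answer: f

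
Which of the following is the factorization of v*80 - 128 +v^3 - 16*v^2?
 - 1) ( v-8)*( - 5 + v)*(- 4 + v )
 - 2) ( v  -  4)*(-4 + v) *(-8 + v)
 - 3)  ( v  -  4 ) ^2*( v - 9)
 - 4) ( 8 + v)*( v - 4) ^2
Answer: 2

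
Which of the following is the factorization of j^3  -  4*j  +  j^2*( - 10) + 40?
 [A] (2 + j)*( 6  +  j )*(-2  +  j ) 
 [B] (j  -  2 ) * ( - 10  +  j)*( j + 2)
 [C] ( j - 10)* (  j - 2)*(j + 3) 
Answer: B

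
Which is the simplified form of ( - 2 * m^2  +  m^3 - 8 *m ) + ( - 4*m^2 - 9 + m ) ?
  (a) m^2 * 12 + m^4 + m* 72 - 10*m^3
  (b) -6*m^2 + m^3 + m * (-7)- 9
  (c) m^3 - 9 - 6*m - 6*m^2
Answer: b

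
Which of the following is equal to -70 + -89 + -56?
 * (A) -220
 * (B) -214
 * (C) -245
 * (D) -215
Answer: D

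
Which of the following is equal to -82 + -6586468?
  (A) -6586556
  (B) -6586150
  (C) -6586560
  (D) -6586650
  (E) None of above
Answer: E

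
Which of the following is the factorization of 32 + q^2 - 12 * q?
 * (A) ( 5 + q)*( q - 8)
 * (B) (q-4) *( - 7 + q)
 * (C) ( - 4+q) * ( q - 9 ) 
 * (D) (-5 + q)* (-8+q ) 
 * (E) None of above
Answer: E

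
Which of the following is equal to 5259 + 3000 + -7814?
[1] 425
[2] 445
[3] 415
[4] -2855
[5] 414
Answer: 2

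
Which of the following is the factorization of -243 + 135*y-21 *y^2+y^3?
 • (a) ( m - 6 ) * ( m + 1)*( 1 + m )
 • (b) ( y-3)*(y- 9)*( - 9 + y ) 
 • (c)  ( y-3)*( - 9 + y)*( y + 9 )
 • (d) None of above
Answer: b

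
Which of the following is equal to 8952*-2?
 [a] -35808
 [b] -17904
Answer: b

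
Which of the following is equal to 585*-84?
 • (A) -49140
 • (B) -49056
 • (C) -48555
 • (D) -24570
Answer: A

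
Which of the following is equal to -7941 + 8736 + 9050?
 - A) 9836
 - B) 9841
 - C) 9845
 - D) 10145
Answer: C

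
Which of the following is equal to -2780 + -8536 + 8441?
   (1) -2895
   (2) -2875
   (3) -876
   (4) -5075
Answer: 2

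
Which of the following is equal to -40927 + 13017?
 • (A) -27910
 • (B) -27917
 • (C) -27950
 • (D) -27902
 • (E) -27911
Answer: A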